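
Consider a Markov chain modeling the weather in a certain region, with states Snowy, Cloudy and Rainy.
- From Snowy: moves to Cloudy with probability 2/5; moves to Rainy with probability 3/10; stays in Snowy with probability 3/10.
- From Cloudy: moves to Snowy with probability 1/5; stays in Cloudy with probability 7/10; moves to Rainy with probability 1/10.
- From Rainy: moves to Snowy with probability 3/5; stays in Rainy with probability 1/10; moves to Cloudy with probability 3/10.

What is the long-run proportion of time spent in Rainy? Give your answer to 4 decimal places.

0.1585

Let the stationary distribution be π with π = πP and π_1 + π_2 + π_3 = 1.
π_1 = 0.3·π_1 + 0.2·π_2 + 0.6·π_3
π_2 = 0.4·π_1 + 0.7·π_2 + 0.3·π_3
Solving with the normalization constraint gives π = (0.2927, 0.5488, 0.1585).
So the stationary probability of Rainy is 0.1585.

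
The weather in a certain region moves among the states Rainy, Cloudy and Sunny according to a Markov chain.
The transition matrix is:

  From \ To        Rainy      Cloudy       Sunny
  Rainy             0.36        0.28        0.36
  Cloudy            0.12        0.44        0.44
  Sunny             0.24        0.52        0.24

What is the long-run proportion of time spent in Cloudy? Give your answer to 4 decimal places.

Let the stationary distribution be π with π = πP and π_1 + π_2 + π_3 = 1.
π_1 = 0.36·π_1 + 0.12·π_2 + 0.24·π_3
π_2 = 0.28·π_1 + 0.44·π_2 + 0.52·π_3
Solving with the normalization constraint gives π = (0.2135, 0.4340, 0.3524).
So the stationary probability of Cloudy is 0.4340.

0.4340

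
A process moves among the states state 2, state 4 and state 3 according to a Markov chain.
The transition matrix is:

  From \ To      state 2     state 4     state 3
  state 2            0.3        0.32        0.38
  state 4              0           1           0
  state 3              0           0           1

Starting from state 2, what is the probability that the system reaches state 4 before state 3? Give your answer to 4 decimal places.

0.4571

Let h(s) be the probability of absorption at state 4 starting from transient state s. Then h(state 4) = 1 and h(state 3) = 0. By first-step analysis:
h(state 2) = 0.3·h(state 2) + 0.32·1 + 0.38·0
Solving: h(state 2) = 0.4571.
Starting from state 2, the probability is 0.4571.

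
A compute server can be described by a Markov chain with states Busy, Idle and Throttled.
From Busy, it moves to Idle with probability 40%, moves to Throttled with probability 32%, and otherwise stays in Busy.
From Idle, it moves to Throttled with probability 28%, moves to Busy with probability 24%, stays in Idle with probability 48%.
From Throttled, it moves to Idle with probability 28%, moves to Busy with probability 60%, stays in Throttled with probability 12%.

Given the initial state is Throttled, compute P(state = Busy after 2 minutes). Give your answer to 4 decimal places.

Sum over the intermediate state after 1 minute:
P = P(Throttled→Busy)·P(Busy→Busy) + P(Throttled→Idle)·P(Idle→Busy) + P(Throttled→Throttled)·P(Throttled→Busy)
  = 0.6×0.28 + 0.28×0.24 + 0.12×0.6
  = 0.1680 + 0.0672 + 0.0720 = 0.3072

0.3072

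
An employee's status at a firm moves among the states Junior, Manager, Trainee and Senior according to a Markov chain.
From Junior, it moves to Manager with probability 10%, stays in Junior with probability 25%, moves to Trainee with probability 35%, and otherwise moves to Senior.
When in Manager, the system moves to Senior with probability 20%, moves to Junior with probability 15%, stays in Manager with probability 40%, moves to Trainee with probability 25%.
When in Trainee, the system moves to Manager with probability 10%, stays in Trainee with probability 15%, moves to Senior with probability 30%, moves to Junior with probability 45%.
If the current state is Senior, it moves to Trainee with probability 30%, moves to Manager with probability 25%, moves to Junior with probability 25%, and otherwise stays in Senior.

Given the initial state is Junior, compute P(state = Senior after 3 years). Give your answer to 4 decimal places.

0.2565

Propagate the distribution vector 3 years from Junior.
After 0 years: (1.0000, 0.0000, 0.0000, 0.0000)
After 1 year: (0.2500, 0.1000, 0.3500, 0.3000)
After 2 years: (0.3100, 0.1750, 0.2550, 0.2600)
After 3 years: (0.2835, 0.1915, 0.2685, 0.2565)
P(in Senior after 3 years) = 0.2565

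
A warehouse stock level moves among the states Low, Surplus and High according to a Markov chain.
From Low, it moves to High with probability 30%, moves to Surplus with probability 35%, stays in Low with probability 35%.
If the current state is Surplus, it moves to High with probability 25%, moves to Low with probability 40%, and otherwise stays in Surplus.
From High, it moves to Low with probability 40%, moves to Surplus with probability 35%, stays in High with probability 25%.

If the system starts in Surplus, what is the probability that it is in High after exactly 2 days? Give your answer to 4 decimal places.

0.2700

Sum over the intermediate state after 1 day:
P = P(Surplus→Low)·P(Low→High) + P(Surplus→Surplus)·P(Surplus→High) + P(Surplus→High)·P(High→High)
  = 0.4×0.3 + 0.35×0.25 + 0.25×0.25
  = 0.1200 + 0.0875 + 0.0625 = 0.2700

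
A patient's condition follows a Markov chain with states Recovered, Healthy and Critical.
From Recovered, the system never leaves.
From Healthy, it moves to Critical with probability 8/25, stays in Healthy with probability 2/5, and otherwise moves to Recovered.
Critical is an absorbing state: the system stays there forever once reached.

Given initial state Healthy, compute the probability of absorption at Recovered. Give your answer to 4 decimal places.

0.4667

Let h(s) be the probability of absorption at Recovered starting from transient state s. Then h(Recovered) = 1 and h(Critical) = 0. By first-step analysis:
h(Healthy) = 0.28·1 + 0.4·h(Healthy) + 0.32·0
Solving: h(Healthy) = 0.4667.
Starting from Healthy, the probability is 0.4667.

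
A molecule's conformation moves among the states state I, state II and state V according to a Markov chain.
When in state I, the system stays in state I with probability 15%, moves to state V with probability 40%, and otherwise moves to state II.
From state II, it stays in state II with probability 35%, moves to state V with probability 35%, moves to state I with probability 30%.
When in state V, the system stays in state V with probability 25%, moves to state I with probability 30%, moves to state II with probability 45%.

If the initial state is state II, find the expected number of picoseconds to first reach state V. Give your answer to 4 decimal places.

2.7545

Let t(s) be the expected number of picoseconds to first reach state V from state s, with t(state V) = 0. Conditioning on the first picosecond:
t(state I) = 1 + 0.15·t(state I) + 0.45·t(state II)
t(state II) = 1 + 0.3·t(state I) + 0.35·t(state II)
Solving: t(state I) = 2.6347, t(state II) = 2.7545.
Expected picoseconds from state II to state V: 2.7545.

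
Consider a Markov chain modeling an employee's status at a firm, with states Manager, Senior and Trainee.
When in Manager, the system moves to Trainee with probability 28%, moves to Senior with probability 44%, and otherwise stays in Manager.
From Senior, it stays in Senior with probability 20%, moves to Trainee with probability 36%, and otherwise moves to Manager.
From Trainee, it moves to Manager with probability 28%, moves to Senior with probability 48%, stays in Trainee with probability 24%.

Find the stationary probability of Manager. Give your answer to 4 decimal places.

0.3383

Let the stationary distribution be π with π = πP and π_1 + π_2 + π_3 = 1.
π_1 = 0.28·π_1 + 0.44·π_2 + 0.28·π_3
π_2 = 0.44·π_1 + 0.2·π_2 + 0.48·π_3
Solving with the normalization constraint gives π = (0.3383, 0.3644, 0.2973).
So the stationary probability of Manager is 0.3383.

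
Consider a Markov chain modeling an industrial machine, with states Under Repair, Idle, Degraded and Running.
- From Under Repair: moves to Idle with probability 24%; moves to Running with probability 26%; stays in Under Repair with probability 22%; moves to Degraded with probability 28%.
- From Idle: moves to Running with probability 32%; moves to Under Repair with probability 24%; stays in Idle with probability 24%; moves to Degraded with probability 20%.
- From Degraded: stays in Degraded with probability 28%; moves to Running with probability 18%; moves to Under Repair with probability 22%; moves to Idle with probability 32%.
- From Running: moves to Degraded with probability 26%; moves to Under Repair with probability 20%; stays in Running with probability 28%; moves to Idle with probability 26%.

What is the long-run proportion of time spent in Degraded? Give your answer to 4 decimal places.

Let the stationary distribution be π with π = πP and π_1 + π_2 + π_3 + π_4 = 1.
π_1 = 0.22·π_1 + 0.24·π_2 + 0.22·π_3 + 0.2·π_4
π_2 = 0.24·π_1 + 0.24·π_2 + 0.32·π_3 + 0.26·π_4
π_3 = 0.28·π_1 + 0.2·π_2 + 0.28·π_3 + 0.26·π_4
Solving with the normalization constraint gives π = (0.2201, 0.2655, 0.2535, 0.2609).
So the stationary probability of Degraded is 0.2535.

0.2535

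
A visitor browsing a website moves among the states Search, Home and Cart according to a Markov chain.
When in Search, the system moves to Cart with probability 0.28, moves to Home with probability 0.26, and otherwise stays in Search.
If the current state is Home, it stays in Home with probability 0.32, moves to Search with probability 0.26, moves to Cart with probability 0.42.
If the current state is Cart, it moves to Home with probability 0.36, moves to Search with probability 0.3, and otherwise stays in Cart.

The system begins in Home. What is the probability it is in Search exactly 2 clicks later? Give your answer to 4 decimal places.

0.3288

Sum over the intermediate state after 1 click:
P = P(Home→Search)·P(Search→Search) + P(Home→Home)·P(Home→Search) + P(Home→Cart)·P(Cart→Search)
  = 0.26×0.46 + 0.32×0.26 + 0.42×0.3
  = 0.1196 + 0.0832 + 0.1260 = 0.3288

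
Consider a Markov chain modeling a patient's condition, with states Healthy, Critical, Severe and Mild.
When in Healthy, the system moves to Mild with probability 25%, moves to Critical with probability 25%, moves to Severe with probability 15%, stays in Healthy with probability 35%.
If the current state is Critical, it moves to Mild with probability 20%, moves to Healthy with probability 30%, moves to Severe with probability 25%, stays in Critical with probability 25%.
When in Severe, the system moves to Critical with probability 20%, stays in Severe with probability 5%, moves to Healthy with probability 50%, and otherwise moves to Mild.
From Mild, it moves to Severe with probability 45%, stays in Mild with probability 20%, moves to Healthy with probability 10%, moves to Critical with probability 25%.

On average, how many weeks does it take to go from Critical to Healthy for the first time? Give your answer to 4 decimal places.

3.2647

Let t(s) be the expected number of weeks to first reach Healthy from state s, with t(Healthy) = 0. Conditioning on the first week:
t(Critical) = 1 + 0.25·t(Critical) + 0.25·t(Severe) + 0.2·t(Mild)
t(Severe) = 1 + 0.2·t(Critical) + 0.05·t(Severe) + 0.25·t(Mild)
t(Mild) = 1 + 0.25·t(Critical) + 0.45·t(Severe) + 0.2·t(Mild)
Solving: t(Critical) = 3.2647, t(Severe) = 2.7435, t(Mild) = 3.8134.
Expected weeks from Critical to Healthy: 3.2647.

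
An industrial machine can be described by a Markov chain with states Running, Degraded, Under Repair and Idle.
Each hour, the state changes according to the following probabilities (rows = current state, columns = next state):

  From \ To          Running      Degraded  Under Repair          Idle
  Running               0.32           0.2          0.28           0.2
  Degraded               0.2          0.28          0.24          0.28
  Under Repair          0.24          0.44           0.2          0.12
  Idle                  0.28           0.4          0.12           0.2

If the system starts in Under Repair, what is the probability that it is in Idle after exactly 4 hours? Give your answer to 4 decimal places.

Propagate the distribution vector 4 hours from Under Repair.
After 0 hours: (0.0000, 0.0000, 1.0000, 0.0000)
After 1 hour: (0.2400, 0.4400, 0.2000, 0.1200)
After 2 hours: (0.2464, 0.3072, 0.2272, 0.2192)
After 3 hours: (0.2562, 0.3229, 0.2145, 0.2064)
After 4 hours: (0.2558, 0.3186, 0.2169, 0.2087)
P(in Idle after 4 hours) = 0.2087

0.2087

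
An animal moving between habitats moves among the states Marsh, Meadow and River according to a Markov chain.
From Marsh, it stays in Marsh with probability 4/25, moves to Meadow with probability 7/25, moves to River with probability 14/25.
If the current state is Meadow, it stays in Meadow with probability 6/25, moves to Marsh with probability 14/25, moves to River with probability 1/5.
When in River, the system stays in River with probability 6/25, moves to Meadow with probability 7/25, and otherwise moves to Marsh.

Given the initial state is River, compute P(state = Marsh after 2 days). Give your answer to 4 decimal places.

Sum over the intermediate state after 1 day:
P = P(River→Marsh)·P(Marsh→Marsh) + P(River→Meadow)·P(Meadow→Marsh) + P(River→River)·P(River→Marsh)
  = 0.48×0.16 + 0.28×0.56 + 0.24×0.48
  = 0.0768 + 0.1568 + 0.1152 = 0.3488

0.3488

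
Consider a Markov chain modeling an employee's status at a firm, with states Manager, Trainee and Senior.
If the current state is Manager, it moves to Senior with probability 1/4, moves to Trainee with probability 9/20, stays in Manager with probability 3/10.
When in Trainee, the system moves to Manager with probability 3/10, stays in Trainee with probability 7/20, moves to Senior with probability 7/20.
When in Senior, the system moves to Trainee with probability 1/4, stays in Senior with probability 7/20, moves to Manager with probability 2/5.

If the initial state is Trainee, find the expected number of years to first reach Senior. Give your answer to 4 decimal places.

Let t(s) be the expected number of years to first reach Senior from state s, with t(Senior) = 0. Conditioning on the first year:
t(Manager) = 1 + 0.3·t(Manager) + 0.45·t(Trainee)
t(Trainee) = 1 + 0.3·t(Manager) + 0.35·t(Trainee)
Solving: t(Manager) = 3.4375, t(Trainee) = 3.1250.
Expected years from Trainee to Senior: 3.1250.

3.1250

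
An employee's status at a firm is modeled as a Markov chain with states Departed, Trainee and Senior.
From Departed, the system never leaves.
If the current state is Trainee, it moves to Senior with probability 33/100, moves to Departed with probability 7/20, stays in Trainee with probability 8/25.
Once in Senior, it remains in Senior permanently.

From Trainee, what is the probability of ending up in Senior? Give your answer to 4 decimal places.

Let h(s) be the probability of absorption at Senior starting from transient state s. Then h(Senior) = 1 and h(Departed) = 0. By first-step analysis:
h(Trainee) = 0.35·0 + 0.32·h(Trainee) + 0.33·1
Solving: h(Trainee) = 0.4853.
Starting from Trainee, the probability is 0.4853.

0.4853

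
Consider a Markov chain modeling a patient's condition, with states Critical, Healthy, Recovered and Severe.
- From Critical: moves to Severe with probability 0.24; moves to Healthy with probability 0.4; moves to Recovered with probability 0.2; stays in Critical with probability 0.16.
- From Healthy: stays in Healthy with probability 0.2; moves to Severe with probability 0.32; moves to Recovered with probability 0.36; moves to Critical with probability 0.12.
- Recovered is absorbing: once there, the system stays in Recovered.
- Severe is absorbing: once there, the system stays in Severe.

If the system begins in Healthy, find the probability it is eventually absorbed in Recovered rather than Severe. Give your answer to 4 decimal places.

Let h(s) be the probability of absorption at Recovered starting from transient state s. Then h(Recovered) = 1 and h(Severe) = 0. By first-step analysis:
h(Critical) = 0.16·h(Critical) + 0.4·h(Healthy) + 0.2·1 + 0.24·0
h(Healthy) = 0.12·h(Critical) + 0.2·h(Healthy) + 0.36·1 + 0.32·0
Solving: h(Critical) = 0.4872, h(Healthy) = 0.5231.
Starting from Healthy, the probability is 0.5231.

0.5231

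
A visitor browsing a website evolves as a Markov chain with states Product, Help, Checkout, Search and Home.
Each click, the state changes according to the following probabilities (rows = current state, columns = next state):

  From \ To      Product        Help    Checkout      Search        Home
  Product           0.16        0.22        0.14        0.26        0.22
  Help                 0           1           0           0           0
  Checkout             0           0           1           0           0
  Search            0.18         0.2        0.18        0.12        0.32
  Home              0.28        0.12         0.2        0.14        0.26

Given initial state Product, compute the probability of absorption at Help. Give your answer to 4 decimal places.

Let h(s) be the probability of absorption at Help starting from transient state s. Then h(Help) = 1 and h(Checkout) = 0. By first-step analysis:
h(Product) = 0.16·h(Product) + 0.22·1 + 0.14·0 + 0.26·h(Search) + 0.22·h(Home)
h(Search) = 0.18·h(Product) + 0.2·1 + 0.18·0 + 0.12·h(Search) + 0.32·h(Home)
h(Home) = 0.28·h(Product) + 0.12·1 + 0.2·0 + 0.14·h(Search) + 0.26·h(Home)
Solving: h(Product) = 0.5394, h(Search) = 0.5056, h(Home) = 0.4619.
Starting from Product, the probability is 0.5394.

0.5394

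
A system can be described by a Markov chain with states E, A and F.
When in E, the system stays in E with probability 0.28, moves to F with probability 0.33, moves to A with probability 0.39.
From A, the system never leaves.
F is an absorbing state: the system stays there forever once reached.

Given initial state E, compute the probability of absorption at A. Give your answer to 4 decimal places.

0.5417

Let h(s) be the probability of absorption at A starting from transient state s. Then h(A) = 1 and h(F) = 0. By first-step analysis:
h(E) = 0.28·h(E) + 0.39·1 + 0.33·0
Solving: h(E) = 0.5417.
Starting from E, the probability is 0.5417.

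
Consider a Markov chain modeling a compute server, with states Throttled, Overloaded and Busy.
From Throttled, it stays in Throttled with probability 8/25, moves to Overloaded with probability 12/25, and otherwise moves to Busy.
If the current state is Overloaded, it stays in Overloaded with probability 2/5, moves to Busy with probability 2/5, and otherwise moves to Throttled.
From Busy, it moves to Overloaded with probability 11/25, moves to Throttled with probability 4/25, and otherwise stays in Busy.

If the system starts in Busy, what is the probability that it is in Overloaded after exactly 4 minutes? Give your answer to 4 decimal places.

Propagate the distribution vector 4 minutes from Busy.
After 0 minutes: (0.0000, 0.0000, 1.0000)
After 1 minute: (0.1600, 0.4400, 0.4000)
After 2 minutes: (0.2032, 0.4288, 0.3680)
After 3 minutes: (0.2097, 0.4310, 0.3594)
After 4 minutes: (0.2108, 0.4311, 0.3581)
P(in Overloaded after 4 minutes) = 0.4311

0.4311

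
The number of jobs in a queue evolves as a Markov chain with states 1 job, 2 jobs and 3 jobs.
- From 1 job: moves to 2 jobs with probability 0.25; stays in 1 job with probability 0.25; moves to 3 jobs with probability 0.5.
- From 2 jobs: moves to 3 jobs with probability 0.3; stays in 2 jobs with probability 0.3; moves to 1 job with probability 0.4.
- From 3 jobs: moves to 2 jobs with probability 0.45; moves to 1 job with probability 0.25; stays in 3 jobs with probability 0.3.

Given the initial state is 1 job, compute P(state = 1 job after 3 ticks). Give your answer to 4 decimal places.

0.3044

Propagate the distribution vector 3 ticks from 1 job.
After 0 ticks: (1.0000, 0.0000, 0.0000)
After 1 tick: (0.2500, 0.2500, 0.5000)
After 2 ticks: (0.2875, 0.3625, 0.3500)
After 3 ticks: (0.3044, 0.3381, 0.3575)
P(in 1 job after 3 ticks) = 0.3044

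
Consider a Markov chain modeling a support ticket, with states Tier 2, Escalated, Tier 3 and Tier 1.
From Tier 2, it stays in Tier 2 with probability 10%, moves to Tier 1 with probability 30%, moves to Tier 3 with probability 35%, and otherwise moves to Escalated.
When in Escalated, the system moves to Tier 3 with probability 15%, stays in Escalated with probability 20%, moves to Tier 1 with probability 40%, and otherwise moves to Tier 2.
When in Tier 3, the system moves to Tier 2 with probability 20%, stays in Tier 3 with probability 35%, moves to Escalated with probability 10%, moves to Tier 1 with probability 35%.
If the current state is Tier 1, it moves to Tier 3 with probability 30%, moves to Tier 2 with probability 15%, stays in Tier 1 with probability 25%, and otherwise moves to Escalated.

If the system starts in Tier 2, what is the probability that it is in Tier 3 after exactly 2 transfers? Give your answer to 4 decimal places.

Propagate the distribution vector 2 transfers from Tier 2.
After 0 transfers: (1.0000, 0.0000, 0.0000, 0.0000)
After 1 transfer: (0.1000, 0.2500, 0.3500, 0.3000)
After 2 transfers: (0.1875, 0.2000, 0.2850, 0.3275)
P(in Tier 3 after 2 transfers) = 0.2850

0.2850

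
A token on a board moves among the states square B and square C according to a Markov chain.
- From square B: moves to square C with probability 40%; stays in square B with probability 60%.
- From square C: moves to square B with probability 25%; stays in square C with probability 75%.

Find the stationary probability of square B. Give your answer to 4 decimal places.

0.3846

Let the stationary distribution be π with π = πP and π_1 + π_2 = 1.
π_1 = 0.6·π_1 + 0.25·π_2
Solving with the normalization constraint gives π = (0.3846, 0.6154).
So the stationary probability of square B is 0.3846.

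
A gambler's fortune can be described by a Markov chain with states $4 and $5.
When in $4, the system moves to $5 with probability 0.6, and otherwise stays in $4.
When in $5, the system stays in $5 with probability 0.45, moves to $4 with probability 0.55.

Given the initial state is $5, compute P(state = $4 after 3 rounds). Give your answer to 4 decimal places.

0.4799

Propagate the distribution vector 3 rounds from $5.
After 0 rounds: (0.0000, 1.0000)
After 1 round: (0.5500, 0.4500)
After 2 rounds: (0.4675, 0.5325)
After 3 rounds: (0.4799, 0.5201)
P(in $4 after 3 rounds) = 0.4799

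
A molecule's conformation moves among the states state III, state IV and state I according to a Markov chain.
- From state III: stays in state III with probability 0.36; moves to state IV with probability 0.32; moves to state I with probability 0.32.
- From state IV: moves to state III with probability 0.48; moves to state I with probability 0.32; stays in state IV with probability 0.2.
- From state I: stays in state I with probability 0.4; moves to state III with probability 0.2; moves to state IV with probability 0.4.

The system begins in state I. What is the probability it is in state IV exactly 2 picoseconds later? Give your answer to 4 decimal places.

0.3040

Sum over the intermediate state after 1 picosecond:
P = P(state I→state III)·P(state III→state IV) + P(state I→state IV)·P(state IV→state IV) + P(state I→state I)·P(state I→state IV)
  = 0.2×0.32 + 0.4×0.2 + 0.4×0.4
  = 0.0640 + 0.0800 + 0.1600 = 0.3040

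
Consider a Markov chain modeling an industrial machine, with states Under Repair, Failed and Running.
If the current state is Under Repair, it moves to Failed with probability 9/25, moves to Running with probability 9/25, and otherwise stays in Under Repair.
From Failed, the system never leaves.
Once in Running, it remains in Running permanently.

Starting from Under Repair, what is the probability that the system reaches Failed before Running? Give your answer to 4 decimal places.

0.5000

Let h(s) be the probability of absorption at Failed starting from transient state s. Then h(Failed) = 1 and h(Running) = 0. By first-step analysis:
h(Under Repair) = 0.28·h(Under Repair) + 0.36·1 + 0.36·0
Solving: h(Under Repair) = 0.5000.
Starting from Under Repair, the probability is 0.5000.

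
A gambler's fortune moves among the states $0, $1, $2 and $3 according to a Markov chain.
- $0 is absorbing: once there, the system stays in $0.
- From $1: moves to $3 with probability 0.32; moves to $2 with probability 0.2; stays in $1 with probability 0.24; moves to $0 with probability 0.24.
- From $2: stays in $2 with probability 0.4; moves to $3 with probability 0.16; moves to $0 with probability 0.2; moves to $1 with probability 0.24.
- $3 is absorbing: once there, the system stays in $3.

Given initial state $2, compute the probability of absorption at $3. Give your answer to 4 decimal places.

0.4863

Let h(s) be the probability of absorption at $3 starting from transient state s. Then h($3) = 1 and h($0) = 0. By first-step analysis:
h($1) = 0.24·0 + 0.24·h($1) + 0.2·h($2) + 0.32·1
h($2) = 0.2·0 + 0.24·h($1) + 0.4·h($2) + 0.16·1
Solving: h($1) = 0.5490, h($2) = 0.4863.
Starting from $2, the probability is 0.4863.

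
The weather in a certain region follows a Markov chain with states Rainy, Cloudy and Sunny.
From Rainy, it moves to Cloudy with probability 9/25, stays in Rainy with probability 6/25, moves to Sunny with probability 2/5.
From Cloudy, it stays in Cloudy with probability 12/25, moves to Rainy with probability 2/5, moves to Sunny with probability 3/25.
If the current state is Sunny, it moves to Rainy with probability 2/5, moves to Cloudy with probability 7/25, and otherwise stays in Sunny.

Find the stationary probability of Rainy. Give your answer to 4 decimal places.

0.3448

Let the stationary distribution be π with π = πP and π_1 + π_2 + π_3 = 1.
π_1 = 0.24·π_1 + 0.4·π_2 + 0.4·π_3
π_2 = 0.36·π_1 + 0.48·π_2 + 0.28·π_3
Solving with the normalization constraint gives π = (0.3448, 0.3845, 0.2707).
So the stationary probability of Rainy is 0.3448.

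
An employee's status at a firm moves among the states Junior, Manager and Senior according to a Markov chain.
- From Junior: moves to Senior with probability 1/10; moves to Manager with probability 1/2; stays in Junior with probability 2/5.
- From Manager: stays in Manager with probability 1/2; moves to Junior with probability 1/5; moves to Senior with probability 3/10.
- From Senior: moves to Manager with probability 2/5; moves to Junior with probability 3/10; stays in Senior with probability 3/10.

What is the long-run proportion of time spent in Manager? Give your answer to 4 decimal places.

Let the stationary distribution be π with π = πP and π_1 + π_2 + π_3 = 1.
π_1 = 0.4·π_1 + 0.2·π_2 + 0.3·π_3
π_2 = 0.5·π_1 + 0.5·π_2 + 0.4·π_3
Solving with the normalization constraint gives π = (0.2805, 0.4756, 0.2439).
So the stationary probability of Manager is 0.4756.

0.4756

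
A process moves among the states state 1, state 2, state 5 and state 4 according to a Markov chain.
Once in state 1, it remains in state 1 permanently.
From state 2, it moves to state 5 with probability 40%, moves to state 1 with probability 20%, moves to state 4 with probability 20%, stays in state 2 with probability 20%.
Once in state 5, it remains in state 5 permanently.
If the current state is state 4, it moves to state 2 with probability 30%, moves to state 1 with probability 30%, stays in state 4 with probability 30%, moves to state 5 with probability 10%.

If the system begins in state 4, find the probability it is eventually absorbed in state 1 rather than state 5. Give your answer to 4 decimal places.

0.6000

Let h(s) be the probability of absorption at state 1 starting from transient state s. Then h(state 1) = 1 and h(state 5) = 0. By first-step analysis:
h(state 2) = 0.2·1 + 0.2·h(state 2) + 0.4·0 + 0.2·h(state 4)
h(state 4) = 0.3·1 + 0.3·h(state 2) + 0.1·0 + 0.3·h(state 4)
Solving: h(state 2) = 0.4000, h(state 4) = 0.6000.
Starting from state 4, the probability is 0.6000.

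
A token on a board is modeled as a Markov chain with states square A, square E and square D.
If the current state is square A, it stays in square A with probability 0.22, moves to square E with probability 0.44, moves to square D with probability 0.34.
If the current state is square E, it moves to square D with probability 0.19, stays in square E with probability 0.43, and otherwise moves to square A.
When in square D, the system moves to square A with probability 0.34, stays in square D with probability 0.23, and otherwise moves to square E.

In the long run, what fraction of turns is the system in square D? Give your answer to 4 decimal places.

0.2478

Let the stationary distribution be π with π = πP and π_1 + π_2 + π_3 = 1.
π_1 = 0.22·π_1 + 0.38·π_2 + 0.34·π_3
π_2 = 0.44·π_1 + 0.43·π_2 + 0.43·π_3
Solving with the normalization constraint gives π = (0.3190, 0.4332, 0.2478).
So the stationary probability of square D is 0.2478.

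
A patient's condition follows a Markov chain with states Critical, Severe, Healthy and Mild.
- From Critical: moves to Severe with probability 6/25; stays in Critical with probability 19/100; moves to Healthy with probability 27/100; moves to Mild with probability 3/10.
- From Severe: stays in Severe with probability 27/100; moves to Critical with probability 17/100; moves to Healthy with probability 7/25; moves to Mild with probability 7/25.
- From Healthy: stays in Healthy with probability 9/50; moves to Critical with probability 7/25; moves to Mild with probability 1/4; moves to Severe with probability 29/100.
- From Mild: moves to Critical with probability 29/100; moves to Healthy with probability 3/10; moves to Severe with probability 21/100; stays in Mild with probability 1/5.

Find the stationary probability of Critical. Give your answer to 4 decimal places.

Let the stationary distribution be π with π = πP and π_1 + π_2 + π_3 + π_4 = 1.
π_1 = 0.19·π_1 + 0.17·π_2 + 0.28·π_3 + 0.29·π_4
π_2 = 0.24·π_1 + 0.27·π_2 + 0.29·π_3 + 0.21·π_4
π_3 = 0.27·π_1 + 0.28·π_2 + 0.18·π_3 + 0.3·π_4
Solving with the normalization constraint gives π = (0.2337, 0.2527, 0.2571, 0.2564).
So the stationary probability of Critical is 0.2337.

0.2337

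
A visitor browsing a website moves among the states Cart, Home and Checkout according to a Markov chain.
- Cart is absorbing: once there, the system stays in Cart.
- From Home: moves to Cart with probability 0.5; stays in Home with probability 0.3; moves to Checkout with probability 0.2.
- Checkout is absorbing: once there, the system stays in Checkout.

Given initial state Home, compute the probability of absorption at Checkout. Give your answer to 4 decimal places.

0.2857

Let h(s) be the probability of absorption at Checkout starting from transient state s. Then h(Checkout) = 1 and h(Cart) = 0. By first-step analysis:
h(Home) = 0.5·0 + 0.3·h(Home) + 0.2·1
Solving: h(Home) = 0.2857.
Starting from Home, the probability is 0.2857.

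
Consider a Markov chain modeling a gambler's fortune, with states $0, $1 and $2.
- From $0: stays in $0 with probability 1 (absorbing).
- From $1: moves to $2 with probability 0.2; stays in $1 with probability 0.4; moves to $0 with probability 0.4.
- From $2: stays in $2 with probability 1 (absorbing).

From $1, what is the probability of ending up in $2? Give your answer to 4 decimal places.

Let h(s) be the probability of absorption at $2 starting from transient state s. Then h($2) = 1 and h($0) = 0. By first-step analysis:
h($1) = 0.4·0 + 0.4·h($1) + 0.2·1
Solving: h($1) = 0.3333.
Starting from $1, the probability is 0.3333.

0.3333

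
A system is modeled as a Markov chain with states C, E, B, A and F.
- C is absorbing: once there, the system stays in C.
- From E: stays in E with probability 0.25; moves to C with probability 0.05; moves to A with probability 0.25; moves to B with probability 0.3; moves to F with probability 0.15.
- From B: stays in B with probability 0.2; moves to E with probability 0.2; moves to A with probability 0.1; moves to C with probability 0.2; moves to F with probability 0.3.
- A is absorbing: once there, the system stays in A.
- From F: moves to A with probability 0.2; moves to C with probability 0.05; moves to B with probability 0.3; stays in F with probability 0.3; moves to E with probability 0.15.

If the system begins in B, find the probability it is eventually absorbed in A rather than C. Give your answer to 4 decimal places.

Let h(s) be the probability of absorption at A starting from transient state s. Then h(A) = 1 and h(C) = 0. By first-step analysis:
h(E) = 0.05·0 + 0.25·h(E) + 0.3·h(B) + 0.25·1 + 0.15·h(F)
h(B) = 0.2·0 + 0.2·h(E) + 0.2·h(B) + 0.1·1 + 0.3·h(F)
h(F) = 0.05·0 + 0.15·h(E) + 0.3·h(B) + 0.2·1 + 0.3·h(F)
Solving: h(E) = 0.6852, h(B) = 0.5463, h(F) = 0.6667.
Starting from B, the probability is 0.5463.

0.5463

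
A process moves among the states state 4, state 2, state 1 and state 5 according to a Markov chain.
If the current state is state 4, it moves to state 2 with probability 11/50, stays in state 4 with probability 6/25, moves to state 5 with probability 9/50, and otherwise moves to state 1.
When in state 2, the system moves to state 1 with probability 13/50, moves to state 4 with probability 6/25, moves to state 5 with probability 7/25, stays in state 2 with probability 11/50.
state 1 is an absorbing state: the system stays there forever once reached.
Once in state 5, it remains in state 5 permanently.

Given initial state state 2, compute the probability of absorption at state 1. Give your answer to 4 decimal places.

Let h(s) be the probability of absorption at state 1 starting from transient state s. Then h(state 1) = 1 and h(state 5) = 0. By first-step analysis:
h(state 4) = 0.24·h(state 4) + 0.22·h(state 2) + 0.36·1 + 0.18·0
h(state 2) = 0.24·h(state 4) + 0.22·h(state 2) + 0.26·1 + 0.28·0
Solving: h(state 4) = 0.6259, h(state 2) = 0.5259.
Starting from state 2, the probability is 0.5259.

0.5259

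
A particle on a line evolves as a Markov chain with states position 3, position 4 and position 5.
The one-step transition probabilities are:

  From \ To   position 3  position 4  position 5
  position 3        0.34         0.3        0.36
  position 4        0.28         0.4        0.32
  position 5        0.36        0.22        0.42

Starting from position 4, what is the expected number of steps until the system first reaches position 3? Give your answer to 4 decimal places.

Let t(s) be the expected number of steps to first reach position 3 from state s, with t(position 3) = 0. Conditioning on the first step:
t(position 4) = 1 + 0.4·t(position 4) + 0.32·t(position 5)
t(position 5) = 1 + 0.22·t(position 4) + 0.42·t(position 5)
Solving: t(position 4) = 3.2421, t(position 5) = 2.9539.
Expected steps from position 4 to position 3: 3.2421.

3.2421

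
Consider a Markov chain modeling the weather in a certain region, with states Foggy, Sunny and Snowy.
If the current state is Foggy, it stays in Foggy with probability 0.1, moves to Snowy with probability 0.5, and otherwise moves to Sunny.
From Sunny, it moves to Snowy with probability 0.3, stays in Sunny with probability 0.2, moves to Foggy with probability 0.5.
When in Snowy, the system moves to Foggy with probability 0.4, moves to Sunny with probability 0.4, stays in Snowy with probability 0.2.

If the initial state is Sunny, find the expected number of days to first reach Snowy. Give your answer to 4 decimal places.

2.6923

Let t(s) be the expected number of days to first reach Snowy from state s, with t(Snowy) = 0. Conditioning on the first day:
t(Foggy) = 1 + 0.1·t(Foggy) + 0.4·t(Sunny)
t(Sunny) = 1 + 0.5·t(Foggy) + 0.2·t(Sunny)
Solving: t(Foggy) = 2.3077, t(Sunny) = 2.6923.
Expected days from Sunny to Snowy: 2.6923.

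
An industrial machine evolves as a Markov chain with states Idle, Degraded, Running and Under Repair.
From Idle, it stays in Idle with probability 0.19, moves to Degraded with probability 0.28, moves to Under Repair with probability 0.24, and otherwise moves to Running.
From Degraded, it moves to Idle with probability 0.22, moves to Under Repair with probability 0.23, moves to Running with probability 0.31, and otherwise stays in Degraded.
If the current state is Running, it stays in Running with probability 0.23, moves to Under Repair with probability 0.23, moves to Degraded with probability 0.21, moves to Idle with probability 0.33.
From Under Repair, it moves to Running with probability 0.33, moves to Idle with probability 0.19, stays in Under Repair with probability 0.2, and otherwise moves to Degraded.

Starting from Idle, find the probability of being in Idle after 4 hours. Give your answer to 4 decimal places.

0.2376

Propagate the distribution vector 4 hours from Idle.
After 0 hours: (1.0000, 0.0000, 0.0000, 0.0000)
After 1 hour: (0.1900, 0.2800, 0.2900, 0.2400)
After 2 hours: (0.2390, 0.2485, 0.2878, 0.2247)
After 3 hours: (0.2377, 0.2499, 0.2867, 0.2256)
After 4 hours: (0.2376, 0.2499, 0.2868, 0.2256)
P(in Idle after 4 hours) = 0.2376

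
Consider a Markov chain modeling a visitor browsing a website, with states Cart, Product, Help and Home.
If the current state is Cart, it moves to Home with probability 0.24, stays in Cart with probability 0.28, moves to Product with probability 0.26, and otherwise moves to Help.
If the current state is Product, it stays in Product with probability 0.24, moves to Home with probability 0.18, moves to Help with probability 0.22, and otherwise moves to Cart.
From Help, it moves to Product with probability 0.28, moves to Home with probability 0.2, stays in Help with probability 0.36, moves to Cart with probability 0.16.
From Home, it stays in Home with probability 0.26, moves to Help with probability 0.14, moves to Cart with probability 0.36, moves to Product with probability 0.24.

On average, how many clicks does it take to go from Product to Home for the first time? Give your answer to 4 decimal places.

Let t(s) be the expected number of clicks to first reach Home from state s, with t(Home) = 0. Conditioning on the first click:
t(Cart) = 1 + 0.28·t(Cart) + 0.26·t(Product) + 0.22·t(Help)
t(Product) = 1 + 0.36·t(Cart) + 0.24·t(Product) + 0.22·t(Help)
t(Help) = 1 + 0.16·t(Cart) + 0.28·t(Product) + 0.36·t(Help)
Solving: t(Cart) = 4.6691, t(Product) = 4.9438, t(Help) = 4.8927.
Expected clicks from Product to Home: 4.9438.

4.9438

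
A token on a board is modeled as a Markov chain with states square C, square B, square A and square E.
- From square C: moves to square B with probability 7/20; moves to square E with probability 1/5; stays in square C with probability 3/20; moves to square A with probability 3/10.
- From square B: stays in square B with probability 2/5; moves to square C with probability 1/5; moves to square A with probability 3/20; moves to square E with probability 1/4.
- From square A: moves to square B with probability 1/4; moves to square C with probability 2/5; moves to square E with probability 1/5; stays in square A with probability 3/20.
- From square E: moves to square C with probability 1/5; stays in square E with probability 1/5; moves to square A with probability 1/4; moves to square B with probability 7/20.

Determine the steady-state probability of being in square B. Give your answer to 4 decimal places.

0.3467

Let the stationary distribution be π with π = πP and π_1 + π_2 + π_3 + π_4 = 1.
π_1 = 0.15·π_1 + 0.2·π_2 + 0.4·π_3 + 0.2·π_4
π_2 = 0.35·π_1 + 0.4·π_2 + 0.25·π_3 + 0.35·π_4
π_3 = 0.3·π_1 + 0.15·π_2 + 0.15·π_3 + 0.25·π_4
Solving with the normalization constraint gives π = (0.2298, 0.3467, 0.2062, 0.2173).
So the stationary probability of square B is 0.3467.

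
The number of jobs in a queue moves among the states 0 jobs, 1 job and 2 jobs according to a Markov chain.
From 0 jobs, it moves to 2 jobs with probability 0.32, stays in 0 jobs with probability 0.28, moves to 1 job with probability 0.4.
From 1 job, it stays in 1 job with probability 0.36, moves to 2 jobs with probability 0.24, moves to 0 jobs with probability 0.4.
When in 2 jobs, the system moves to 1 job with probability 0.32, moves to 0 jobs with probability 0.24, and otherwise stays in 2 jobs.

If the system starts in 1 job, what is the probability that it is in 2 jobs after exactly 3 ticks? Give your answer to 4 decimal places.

0.3291

Propagate the distribution vector 3 ticks from 1 job.
After 0 ticks: (0.0000, 1.0000, 0.0000)
After 1 tick: (0.4000, 0.3600, 0.2400)
After 2 ticks: (0.3136, 0.3664, 0.3200)
After 3 ticks: (0.3112, 0.3597, 0.3291)
P(in 2 jobs after 3 ticks) = 0.3291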